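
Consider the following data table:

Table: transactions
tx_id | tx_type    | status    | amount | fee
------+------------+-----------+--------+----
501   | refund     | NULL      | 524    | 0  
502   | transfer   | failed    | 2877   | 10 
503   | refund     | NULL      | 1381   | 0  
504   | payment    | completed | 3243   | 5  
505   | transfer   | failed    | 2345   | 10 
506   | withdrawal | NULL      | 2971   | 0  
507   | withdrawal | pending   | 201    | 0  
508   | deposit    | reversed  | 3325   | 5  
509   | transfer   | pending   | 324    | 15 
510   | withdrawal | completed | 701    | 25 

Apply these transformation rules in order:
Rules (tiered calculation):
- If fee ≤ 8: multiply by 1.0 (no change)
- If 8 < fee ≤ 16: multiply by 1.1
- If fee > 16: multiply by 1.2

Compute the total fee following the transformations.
78.5

Step 1: Tier 1 (fee ≤ 8): 6 records, sum = 10 × 1.0 = 10.0
Step 2: Tier 2 (8 < fee ≤ 16): 3 records, sum = 35 × 1.1 = 38.5
Step 3: Tier 3 (fee > 16): 1 records, sum = 25 × 1.2 = 30.0
Step 4: Final sum = 10.0 + 38.5 + 30.0 = 78.5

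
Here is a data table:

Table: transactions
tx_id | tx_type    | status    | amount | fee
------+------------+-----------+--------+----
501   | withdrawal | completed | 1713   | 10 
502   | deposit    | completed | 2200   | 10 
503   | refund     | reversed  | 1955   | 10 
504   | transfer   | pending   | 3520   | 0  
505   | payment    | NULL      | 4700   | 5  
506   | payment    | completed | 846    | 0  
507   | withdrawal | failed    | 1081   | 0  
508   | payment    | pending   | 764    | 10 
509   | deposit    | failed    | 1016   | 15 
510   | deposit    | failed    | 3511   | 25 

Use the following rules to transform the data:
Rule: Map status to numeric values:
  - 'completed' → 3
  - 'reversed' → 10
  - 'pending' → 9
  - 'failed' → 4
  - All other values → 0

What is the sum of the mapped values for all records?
49

Step 1: Apply mapping to each record
Step 2: Count by status:
  'completed': 3 records × 3 = 9
  'reversed': 1 records × 10 = 10
  'pending': 2 records × 9 = 18
  'failed': 3 records × 4 = 12
Step 3: Sum all mapped values = 49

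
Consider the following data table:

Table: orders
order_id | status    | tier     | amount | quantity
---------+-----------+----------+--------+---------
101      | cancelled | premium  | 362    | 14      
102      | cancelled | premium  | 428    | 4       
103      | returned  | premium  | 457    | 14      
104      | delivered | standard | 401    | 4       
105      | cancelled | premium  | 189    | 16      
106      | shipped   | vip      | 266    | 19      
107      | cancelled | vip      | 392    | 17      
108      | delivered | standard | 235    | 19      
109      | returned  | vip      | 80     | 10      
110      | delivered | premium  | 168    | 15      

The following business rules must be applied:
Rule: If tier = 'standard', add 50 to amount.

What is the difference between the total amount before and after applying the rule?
100

Step 1: Original sum of amount = 2978
Step 2: 2 records have tier = 'standard'
Step 3: Each affected record changes by 50
Step 4: Total change = 2 × 50 = 100
Step 5: New sum = 2978 + 100 = 3078
Step 6: Difference = |3078 - 2978| = 100
        (Sum increased by 100)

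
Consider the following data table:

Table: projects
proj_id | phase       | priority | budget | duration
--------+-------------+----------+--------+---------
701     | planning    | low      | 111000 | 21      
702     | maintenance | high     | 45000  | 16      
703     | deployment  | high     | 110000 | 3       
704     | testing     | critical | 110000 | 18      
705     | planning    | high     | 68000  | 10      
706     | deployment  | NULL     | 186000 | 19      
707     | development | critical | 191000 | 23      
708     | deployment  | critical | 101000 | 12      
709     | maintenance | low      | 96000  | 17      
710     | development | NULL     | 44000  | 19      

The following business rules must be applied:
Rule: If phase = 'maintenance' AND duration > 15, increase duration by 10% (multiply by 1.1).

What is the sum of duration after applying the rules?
161.3

Step 1: Find records where phase = 'maintenance' AND duration > 15
Step 2: 2 records match, summing to 33
Step 3: After multiplier: 33 × 1.1 = 36.3
Step 4: Unaffected records sum: 125
Step 5: Final sum = 36.3 + 125 = 161.3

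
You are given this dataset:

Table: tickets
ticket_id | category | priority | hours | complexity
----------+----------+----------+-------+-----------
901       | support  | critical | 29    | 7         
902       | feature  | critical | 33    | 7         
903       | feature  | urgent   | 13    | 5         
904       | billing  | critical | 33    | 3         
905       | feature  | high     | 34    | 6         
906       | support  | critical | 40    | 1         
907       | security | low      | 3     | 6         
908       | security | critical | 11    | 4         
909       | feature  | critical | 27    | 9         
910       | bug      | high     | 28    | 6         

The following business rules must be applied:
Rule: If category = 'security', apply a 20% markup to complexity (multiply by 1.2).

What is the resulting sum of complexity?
56.0

Step 1: Records with category = 'security' have total complexity = 10
Step 2: Apply multiplier: 10 × 1.2 = 12.0
Step 3: Other records total: 44
Step 4: Final sum = 12.0 + 44 = 56.0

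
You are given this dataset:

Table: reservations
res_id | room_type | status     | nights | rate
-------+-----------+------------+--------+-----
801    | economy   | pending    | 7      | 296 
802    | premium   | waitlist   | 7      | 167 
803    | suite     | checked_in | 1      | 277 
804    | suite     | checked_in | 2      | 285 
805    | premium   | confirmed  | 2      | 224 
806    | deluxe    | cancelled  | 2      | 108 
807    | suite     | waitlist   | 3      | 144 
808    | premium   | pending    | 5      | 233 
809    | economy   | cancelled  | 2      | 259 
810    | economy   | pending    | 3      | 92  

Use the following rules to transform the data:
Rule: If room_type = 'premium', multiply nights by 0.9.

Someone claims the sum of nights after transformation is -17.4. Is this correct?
No, the correct result is 32.6.

Step 1: Calculate the correct sum after transformation
Step 2: Apply multiplier 0.9 to records where room_type = 'premium'
Step 3: Correct result = 32.6
Step 4: Claimed result = -17.4
Step 5: 32.6 ≠ -17.4
Conclusion: The claimed result is incorrect. The correct answer is 32.6.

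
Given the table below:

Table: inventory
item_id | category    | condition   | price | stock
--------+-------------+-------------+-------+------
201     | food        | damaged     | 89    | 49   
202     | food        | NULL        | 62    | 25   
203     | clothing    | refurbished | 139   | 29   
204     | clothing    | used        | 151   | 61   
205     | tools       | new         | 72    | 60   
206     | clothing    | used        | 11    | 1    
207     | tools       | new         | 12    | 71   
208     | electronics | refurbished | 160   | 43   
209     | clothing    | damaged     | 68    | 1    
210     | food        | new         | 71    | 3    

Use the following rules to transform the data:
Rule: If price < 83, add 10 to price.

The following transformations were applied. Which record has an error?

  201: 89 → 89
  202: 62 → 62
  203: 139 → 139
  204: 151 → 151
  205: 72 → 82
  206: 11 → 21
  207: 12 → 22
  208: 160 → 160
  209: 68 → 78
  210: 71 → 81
Record 202 has an error. The correct transformed value should be 72, not 62.

Step 1: Check each record against the rule
Step 2: Record 202 has price = 62
Step 3: Since 62 < 83, the bonus should have been applied
Step 4: Correct value = 72, but claimed value = 62
Conclusion: Record 202 has the error.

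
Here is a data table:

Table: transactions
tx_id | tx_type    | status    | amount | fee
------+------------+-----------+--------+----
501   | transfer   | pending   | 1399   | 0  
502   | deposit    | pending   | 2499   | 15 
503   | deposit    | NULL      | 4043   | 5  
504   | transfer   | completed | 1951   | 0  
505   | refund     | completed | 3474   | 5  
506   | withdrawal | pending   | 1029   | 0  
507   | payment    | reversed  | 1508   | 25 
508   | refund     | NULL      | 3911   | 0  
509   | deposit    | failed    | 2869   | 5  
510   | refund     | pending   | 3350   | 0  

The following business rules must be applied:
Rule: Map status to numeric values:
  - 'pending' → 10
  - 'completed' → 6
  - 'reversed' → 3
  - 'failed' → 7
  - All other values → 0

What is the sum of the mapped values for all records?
62

Step 1: Apply mapping to each record
Step 2: Count by status:
  'pending': 4 records × 10 = 40
  'completed': 2 records × 6 = 12
  'reversed': 1 records × 3 = 3
  'failed': 1 records × 7 = 7
Step 3: Sum all mapped values = 62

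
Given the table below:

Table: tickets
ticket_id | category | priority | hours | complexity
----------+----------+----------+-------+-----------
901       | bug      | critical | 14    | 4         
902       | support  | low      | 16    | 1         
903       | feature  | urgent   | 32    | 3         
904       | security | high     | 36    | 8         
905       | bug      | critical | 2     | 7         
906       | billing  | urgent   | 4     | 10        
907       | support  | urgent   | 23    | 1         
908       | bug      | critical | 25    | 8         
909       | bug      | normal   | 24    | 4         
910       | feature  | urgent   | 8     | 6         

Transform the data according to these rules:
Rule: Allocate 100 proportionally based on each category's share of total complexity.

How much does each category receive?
billing: 19.23, bug: 44.23, feature: 17.31, security: 15.38, support: 3.85

Step 1: Calculate total complexity = 52
Step 2: Calculate each category's proportion:
  billing: 10/52 = 19.23% → 19.23
  bug: 23/52 = 44.23% → 44.23
  feature: 9/52 = 17.31% → 17.31
  security: 8/52 = 15.38% → 15.38
  support: 2/52 = 3.85% → 3.85
Step 3: Verify: sum of allocations ≈ 100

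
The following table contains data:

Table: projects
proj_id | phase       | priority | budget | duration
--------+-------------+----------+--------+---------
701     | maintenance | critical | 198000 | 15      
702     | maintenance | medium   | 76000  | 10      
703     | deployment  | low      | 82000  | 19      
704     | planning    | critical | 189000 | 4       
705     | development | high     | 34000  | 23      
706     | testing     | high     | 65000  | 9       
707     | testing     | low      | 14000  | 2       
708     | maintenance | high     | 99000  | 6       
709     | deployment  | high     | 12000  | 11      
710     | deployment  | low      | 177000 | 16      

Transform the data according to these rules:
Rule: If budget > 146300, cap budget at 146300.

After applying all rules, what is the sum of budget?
820900

Step 1: 3 records have budget > 146300
Step 2: These records originally summed to 564000
Step 3: After capping: 3 × 146300 = 438900
Step 4: Unaffected records sum: 382000
Step 5: Final sum = 438900 + 382000 = 820900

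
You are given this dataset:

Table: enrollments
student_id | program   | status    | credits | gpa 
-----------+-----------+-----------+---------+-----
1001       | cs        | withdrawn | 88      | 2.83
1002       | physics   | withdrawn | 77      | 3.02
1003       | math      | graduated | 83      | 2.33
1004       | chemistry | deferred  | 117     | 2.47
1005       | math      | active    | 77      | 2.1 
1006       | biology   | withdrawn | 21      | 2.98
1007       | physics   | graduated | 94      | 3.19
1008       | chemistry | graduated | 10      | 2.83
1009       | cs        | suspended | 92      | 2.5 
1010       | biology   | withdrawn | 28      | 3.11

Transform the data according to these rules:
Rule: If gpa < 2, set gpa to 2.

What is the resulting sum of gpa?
27.36

Step 1: 0 records have gpa < 2
Step 2: These records originally summed to 0
Step 3: After setting to minimum: 0 × 2 = 0
Step 4: Unaffected records sum: 27.36
Step 5: Final sum = 0 + 27.36 = 27.36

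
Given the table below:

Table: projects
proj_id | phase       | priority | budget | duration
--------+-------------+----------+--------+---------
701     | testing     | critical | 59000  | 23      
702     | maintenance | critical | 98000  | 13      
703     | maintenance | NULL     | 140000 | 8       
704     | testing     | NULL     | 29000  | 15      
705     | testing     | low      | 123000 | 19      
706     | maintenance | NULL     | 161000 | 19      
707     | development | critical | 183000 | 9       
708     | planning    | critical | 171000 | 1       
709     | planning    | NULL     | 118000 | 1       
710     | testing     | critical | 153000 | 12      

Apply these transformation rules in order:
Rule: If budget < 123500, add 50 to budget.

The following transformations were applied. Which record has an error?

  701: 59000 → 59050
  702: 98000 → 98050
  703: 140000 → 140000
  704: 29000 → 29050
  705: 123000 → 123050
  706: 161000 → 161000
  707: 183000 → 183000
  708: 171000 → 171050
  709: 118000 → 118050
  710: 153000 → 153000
Record 708 has an error. The correct transformed value should be 171000, not 171050.

Step 1: Check each record against the rule
Step 2: Record 708 has budget = 171000
Step 3: Since 171000 >= 123500, the bonus should not have been applied
Step 4: Correct value = 171000, but claimed value = 171050
Conclusion: Record 708 has the error.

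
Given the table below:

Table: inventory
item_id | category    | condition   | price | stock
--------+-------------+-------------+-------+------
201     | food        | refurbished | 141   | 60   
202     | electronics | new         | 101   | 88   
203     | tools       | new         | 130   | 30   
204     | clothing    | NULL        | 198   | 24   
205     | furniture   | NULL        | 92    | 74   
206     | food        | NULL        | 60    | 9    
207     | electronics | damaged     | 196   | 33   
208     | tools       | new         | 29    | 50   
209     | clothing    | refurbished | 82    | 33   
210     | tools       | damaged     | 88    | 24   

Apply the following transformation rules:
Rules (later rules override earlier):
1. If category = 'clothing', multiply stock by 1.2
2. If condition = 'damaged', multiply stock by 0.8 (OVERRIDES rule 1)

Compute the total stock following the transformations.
425.0

Step 1: Rule 2 takes priority for records with condition = 'damaged'
  - 2 records: 57 × 0.8 = 45.6
Step 2: Rule 1 applies to remaining records with category = 'clothing'
  - 2 records: 57 × 1.2 = 68.4
Step 3: Other records unchanged: 311
Step 4: Final sum = 45.6 + 68.4 + 311 = 425.0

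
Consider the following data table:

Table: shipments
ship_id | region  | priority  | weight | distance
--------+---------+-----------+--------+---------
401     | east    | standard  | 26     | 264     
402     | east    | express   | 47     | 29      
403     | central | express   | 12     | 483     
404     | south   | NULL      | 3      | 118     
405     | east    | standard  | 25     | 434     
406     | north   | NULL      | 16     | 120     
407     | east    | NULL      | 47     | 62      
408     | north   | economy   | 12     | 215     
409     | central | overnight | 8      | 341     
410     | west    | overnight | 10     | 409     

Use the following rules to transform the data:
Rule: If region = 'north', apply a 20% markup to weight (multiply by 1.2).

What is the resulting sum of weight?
211.6

Step 1: Records with region = 'north' have total weight = 28
Step 2: Apply multiplier: 28 × 1.2 = 33.6
Step 3: Other records total: 178
Step 4: Final sum = 33.6 + 178 = 211.6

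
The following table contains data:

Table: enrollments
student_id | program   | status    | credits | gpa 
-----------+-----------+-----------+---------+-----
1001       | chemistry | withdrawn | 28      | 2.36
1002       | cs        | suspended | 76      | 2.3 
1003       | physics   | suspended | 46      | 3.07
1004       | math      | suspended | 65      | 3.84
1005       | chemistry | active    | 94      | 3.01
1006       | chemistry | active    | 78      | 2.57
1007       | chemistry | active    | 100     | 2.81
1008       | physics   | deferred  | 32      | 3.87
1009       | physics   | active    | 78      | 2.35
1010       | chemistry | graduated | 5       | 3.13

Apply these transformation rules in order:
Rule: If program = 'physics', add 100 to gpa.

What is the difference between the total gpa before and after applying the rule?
300.0

Step 1: Original sum of gpa = 29.31
Step 2: 3 records have program = 'physics'
Step 3: Each affected record changes by 100
Step 4: Total change = 3 × 100 = 300
Step 5: New sum = 29.31 + 300 = 329.31
Step 6: Difference = |329.31 - 29.31| = 300.0
        (Sum increased by 300.0)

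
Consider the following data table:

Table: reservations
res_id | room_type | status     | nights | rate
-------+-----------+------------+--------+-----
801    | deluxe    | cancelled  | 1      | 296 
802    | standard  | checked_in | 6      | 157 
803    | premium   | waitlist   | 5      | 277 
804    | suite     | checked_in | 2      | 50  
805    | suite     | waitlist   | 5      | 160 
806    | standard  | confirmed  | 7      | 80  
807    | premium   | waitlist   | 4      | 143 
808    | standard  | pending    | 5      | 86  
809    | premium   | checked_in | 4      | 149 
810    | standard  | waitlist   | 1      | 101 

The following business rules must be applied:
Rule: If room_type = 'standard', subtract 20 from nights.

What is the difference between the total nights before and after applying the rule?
80

Step 1: Original sum of nights = 40
Step 2: 4 records have room_type = 'standard'
Step 3: Each affected record changes by -20
Step 4: Total change = 4 × -20 = -80
Step 5: New sum = 40 + -80 = -40
Step 6: Difference = |-40 - 40| = 80
        (Sum decreased by 80)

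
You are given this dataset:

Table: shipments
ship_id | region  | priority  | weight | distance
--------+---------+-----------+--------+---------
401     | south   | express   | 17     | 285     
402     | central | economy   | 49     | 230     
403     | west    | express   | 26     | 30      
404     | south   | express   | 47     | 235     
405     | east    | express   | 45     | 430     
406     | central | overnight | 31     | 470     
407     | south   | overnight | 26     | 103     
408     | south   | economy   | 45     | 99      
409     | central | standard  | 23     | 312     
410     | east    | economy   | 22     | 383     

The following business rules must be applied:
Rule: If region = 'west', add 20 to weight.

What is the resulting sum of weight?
351

Step 1: Count records where region = 'west': 1
Step 2: Total bonus added: 1 × 20 = 20
Step 3: Original sum of weight: 331
Step 4: Final sum = 331 + 20 = 351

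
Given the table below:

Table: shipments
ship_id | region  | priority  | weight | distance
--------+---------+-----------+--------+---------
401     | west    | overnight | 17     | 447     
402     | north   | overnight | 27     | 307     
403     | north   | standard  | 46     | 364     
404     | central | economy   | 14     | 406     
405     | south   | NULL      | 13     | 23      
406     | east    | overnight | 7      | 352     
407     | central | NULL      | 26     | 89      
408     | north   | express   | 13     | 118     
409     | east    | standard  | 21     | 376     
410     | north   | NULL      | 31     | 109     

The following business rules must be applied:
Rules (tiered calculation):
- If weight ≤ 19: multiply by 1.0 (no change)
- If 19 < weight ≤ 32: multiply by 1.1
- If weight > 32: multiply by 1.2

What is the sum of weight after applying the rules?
234.7

Step 1: Tier 1 (weight ≤ 19): 5 records, sum = 64 × 1.0 = 64.0
Step 2: Tier 2 (19 < weight ≤ 32): 4 records, sum = 105 × 1.1 = 115.5
Step 3: Tier 3 (weight > 32): 1 records, sum = 46 × 1.2 = 55.2
Step 4: Final sum = 64.0 + 115.5 + 55.2 = 234.7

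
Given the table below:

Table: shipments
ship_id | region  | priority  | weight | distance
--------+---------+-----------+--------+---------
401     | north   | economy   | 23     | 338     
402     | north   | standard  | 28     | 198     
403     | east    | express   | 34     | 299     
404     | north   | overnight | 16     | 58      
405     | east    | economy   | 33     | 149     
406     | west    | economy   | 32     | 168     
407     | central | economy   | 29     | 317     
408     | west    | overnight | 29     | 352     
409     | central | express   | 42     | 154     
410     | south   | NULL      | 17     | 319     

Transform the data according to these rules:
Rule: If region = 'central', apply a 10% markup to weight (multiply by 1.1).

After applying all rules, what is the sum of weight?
290.1

Step 1: Records with region = 'central' have total weight = 71
Step 2: Apply multiplier: 71 × 1.1 = 78.1
Step 3: Other records total: 212
Step 4: Final sum = 78.1 + 212 = 290.1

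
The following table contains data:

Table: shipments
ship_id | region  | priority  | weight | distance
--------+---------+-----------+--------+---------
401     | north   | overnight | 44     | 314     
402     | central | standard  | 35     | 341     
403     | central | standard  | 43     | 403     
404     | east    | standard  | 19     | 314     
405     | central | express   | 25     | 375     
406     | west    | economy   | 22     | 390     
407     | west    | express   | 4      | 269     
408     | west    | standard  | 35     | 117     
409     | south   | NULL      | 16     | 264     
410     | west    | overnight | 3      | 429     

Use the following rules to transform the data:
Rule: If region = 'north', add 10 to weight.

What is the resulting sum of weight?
256

Step 1: Count records where region = 'north': 1
Step 2: Total bonus added: 1 × 10 = 10
Step 3: Original sum of weight: 246
Step 4: Final sum = 246 + 10 = 256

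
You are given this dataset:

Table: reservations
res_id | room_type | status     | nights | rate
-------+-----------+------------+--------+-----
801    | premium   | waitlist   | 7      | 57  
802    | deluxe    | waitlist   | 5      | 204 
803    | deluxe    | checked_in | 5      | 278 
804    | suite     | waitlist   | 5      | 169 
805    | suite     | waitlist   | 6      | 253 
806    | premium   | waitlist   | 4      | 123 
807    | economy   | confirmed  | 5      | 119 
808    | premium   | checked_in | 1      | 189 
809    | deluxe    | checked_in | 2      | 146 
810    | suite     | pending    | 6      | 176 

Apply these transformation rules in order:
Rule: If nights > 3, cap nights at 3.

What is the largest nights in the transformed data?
3

Step 1: Original maximum nights = 7
Step 2: Apply cap at 3
Step 3: 8 records had nights > 3 and were capped
Step 4: Maximum after transformation = 3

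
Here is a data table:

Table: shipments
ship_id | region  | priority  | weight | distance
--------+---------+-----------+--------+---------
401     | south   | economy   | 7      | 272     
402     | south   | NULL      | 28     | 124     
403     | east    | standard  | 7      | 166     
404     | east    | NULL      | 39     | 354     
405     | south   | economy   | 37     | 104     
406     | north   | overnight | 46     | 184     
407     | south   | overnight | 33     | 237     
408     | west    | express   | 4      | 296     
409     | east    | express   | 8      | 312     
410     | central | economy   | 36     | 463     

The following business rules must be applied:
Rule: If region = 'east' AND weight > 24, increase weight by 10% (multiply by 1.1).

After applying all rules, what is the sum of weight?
248.9

Step 1: Find records where region = 'east' AND weight > 24
Step 2: 1 records match, summing to 39
Step 3: After multiplier: 39 × 1.1 = 42.9
Step 4: Unaffected records sum: 206
Step 5: Final sum = 42.9 + 206 = 248.9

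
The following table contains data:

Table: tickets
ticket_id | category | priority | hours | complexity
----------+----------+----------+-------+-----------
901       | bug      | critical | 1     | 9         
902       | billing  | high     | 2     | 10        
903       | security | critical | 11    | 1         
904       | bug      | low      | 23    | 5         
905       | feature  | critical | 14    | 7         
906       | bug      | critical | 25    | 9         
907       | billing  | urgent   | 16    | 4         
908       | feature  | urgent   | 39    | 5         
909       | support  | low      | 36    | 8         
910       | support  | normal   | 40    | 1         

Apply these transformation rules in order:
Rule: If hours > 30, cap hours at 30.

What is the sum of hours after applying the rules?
182

Step 1: 3 records have hours > 30
Step 2: These records originally summed to 115
Step 3: After capping: 3 × 30 = 90
Step 4: Unaffected records sum: 92
Step 5: Final sum = 90 + 92 = 182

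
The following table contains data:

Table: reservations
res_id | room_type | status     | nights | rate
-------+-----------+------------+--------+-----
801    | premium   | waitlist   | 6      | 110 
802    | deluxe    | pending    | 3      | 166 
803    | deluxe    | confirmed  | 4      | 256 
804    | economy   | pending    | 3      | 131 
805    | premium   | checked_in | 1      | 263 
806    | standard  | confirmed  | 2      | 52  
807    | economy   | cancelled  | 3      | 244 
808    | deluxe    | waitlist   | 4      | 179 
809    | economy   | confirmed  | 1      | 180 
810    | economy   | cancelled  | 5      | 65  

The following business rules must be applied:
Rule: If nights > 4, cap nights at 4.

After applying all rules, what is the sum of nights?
29

Step 1: 2 records have nights > 4
Step 2: These records originally summed to 11
Step 3: After capping: 2 × 4 = 8
Step 4: Unaffected records sum: 21
Step 5: Final sum = 8 + 21 = 29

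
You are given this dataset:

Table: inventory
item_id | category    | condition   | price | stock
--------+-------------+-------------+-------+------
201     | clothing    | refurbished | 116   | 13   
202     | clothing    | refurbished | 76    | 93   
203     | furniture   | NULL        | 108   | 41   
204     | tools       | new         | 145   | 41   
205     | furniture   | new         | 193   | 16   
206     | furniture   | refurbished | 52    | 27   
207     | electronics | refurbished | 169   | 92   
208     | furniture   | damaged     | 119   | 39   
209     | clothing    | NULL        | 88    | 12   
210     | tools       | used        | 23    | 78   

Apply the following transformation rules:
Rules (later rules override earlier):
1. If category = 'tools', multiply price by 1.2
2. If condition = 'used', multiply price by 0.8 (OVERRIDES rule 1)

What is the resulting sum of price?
1113.4

Step 1: Rule 2 takes priority for records with condition = 'used'
  - 1 records: 23 × 0.8 = 18.4
Step 2: Rule 1 applies to remaining records with category = 'tools'
  - 1 records: 145 × 1.2 = 174.0
Step 3: Other records unchanged: 921
Step 4: Final sum = 18.4 + 174.0 + 921 = 1113.4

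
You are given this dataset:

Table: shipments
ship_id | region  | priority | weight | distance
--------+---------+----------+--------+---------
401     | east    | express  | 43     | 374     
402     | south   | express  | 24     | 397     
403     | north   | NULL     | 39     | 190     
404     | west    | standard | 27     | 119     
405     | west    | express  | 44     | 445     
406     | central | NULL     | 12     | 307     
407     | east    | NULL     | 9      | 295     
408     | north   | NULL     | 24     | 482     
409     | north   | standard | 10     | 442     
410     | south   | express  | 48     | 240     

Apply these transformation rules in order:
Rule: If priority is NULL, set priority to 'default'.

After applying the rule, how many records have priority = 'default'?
4

Step 1: Count records where priority IS NULL
Step 2: Found 4 records with NULL priority
Step 3: These records will have priority set to 'default'
Step 4: Records already having priority = 'default': 0
Step 5: Answer: 4 + 0 = 4 records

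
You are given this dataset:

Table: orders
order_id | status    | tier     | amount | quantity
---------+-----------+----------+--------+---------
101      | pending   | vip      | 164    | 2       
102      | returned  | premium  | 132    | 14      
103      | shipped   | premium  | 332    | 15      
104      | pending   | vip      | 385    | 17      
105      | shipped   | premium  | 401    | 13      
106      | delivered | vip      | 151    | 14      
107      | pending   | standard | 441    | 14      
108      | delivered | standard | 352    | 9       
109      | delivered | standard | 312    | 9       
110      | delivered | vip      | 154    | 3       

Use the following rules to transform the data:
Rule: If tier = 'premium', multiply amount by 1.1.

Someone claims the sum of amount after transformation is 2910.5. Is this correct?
Yes, the result is correct.

Step 1: Calculate the correct sum after transformation
Step 2: Apply multiplier 1.1 to records where tier = 'premium'
Step 3: Correct result = 2910.5
Step 4: Claimed result = 2910.5
Step 5: 2910.5 = 2910.5 ✓
Conclusion: The claimed result is correct.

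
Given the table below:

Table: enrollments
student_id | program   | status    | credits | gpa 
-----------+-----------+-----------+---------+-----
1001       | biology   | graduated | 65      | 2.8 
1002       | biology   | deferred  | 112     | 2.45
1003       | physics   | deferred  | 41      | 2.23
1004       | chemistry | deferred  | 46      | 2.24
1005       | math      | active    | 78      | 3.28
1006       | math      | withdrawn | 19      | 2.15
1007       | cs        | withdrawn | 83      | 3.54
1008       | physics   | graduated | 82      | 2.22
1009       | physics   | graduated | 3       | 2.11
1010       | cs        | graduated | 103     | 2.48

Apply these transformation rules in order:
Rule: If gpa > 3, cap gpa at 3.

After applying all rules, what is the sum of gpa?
24.68

Step 1: 2 records have gpa > 3
Step 2: These records originally summed to 6.82
Step 3: After capping: 2 × 3 = 6
Step 4: Unaffected records sum: 18.68
Step 5: Final sum = 6 + 18.68 = 24.68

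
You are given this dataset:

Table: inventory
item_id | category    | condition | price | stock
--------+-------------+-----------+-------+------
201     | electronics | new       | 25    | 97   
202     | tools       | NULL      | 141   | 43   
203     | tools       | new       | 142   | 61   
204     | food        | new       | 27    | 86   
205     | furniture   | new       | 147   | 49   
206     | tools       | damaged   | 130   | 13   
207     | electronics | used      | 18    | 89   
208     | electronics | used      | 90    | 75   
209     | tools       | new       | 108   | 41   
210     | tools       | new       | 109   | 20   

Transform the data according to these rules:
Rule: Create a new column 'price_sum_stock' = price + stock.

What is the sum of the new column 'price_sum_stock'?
1511

Step 1: For each record, compute price + stock
Example calculations:
  25 + 97 = 122
  141 + 43 = 184
  142 + 61 = 203
  ...
Step 2: Sum all derived values
Step 3: Total = 1511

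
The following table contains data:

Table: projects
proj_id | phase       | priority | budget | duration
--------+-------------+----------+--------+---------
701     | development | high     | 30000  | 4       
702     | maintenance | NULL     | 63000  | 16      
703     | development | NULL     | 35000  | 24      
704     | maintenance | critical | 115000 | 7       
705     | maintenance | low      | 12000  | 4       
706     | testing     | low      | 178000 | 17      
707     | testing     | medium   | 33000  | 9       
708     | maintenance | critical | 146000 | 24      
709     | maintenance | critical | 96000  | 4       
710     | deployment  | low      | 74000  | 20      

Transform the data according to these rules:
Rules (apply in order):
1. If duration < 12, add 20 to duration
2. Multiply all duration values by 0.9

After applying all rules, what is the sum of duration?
206.1

Step 1: Apply Rule 1 - Add 20 to records with duration < 12
  - 5 records affected: 28 + (5 × 20) = 128
  - Unaffected records: 101
  - Sum after Rule 1: 229
Step 2: Apply Rule 2 - Multiply all by 0.9
  - 229 × 0.9 = 206.1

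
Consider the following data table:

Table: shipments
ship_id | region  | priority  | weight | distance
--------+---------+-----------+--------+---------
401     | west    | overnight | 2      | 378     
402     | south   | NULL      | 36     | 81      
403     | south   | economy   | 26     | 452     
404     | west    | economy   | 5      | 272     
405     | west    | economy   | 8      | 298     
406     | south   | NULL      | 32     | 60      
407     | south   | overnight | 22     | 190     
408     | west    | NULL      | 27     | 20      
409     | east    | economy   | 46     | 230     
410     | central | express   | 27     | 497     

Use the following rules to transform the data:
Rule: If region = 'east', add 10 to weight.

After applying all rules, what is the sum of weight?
241

Step 1: Count records where region = 'east': 1
Step 2: Total bonus added: 1 × 10 = 10
Step 3: Original sum of weight: 231
Step 4: Final sum = 231 + 10 = 241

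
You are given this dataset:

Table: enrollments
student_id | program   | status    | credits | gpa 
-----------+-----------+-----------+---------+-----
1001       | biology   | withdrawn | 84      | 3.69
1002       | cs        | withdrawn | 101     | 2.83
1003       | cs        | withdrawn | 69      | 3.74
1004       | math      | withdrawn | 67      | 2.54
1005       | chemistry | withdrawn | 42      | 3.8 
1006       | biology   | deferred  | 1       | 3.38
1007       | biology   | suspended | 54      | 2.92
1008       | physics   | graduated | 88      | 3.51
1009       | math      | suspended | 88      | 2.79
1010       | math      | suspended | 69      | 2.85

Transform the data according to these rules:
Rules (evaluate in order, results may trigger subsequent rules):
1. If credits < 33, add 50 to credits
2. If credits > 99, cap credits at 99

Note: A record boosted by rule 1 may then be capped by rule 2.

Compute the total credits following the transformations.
711

Step 1: Apply rule 1 to records with credits < 33
  - 1 records get bonus of 50
  - Of these, 0 records then exceed 99 and get capped
Step 2: Apply rule 2 to records with credits > 99
  - 1 records (original) are capped
Step 3: Calculate final sum = 711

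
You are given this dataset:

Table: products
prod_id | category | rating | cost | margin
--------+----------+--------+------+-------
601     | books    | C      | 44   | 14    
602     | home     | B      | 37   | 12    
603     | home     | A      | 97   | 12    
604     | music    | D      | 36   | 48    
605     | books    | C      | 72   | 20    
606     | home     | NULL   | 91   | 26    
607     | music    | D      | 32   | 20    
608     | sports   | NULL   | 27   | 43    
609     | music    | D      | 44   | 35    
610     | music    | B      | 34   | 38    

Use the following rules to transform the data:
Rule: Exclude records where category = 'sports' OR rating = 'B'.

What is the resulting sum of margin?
175

Step 1: Find records where category = 'sports' OR rating = 'B'
Step 2: 3 records match, summing to 93
Step 3: Original sum: 268
Step 4: Remaining sum = 268 - 93 = 175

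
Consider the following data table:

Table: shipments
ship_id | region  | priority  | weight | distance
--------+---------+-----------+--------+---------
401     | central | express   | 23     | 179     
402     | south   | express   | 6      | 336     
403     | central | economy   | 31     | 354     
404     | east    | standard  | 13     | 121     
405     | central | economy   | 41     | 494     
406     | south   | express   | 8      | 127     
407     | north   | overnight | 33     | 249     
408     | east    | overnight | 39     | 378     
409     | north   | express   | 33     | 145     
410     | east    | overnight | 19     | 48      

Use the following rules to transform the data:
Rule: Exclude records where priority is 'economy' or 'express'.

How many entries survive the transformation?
4

Step 1: Count records to exclude
  - 2 (economy) + 4 (express) = 6 records
Step 2: Total records: 10
Step 3: Remaining = 10 - 6 = 4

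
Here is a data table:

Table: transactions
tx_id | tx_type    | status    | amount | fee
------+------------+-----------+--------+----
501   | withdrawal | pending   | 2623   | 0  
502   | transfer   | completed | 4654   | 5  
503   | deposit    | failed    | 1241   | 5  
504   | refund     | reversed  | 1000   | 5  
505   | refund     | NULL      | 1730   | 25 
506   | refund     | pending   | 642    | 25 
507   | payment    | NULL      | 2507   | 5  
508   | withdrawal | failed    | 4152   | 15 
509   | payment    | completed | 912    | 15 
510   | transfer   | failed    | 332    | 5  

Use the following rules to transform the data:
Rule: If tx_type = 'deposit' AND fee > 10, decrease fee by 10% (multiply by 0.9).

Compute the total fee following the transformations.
105

Step 1: Find records where tx_type = 'deposit' AND fee > 10
Step 2: 0 records match, summing to 0
Step 3: After multiplier: 0 × 0.9 = 0.0
Step 4: Unaffected records sum: 105
Step 5: Final sum = 0.0 + 105 = 105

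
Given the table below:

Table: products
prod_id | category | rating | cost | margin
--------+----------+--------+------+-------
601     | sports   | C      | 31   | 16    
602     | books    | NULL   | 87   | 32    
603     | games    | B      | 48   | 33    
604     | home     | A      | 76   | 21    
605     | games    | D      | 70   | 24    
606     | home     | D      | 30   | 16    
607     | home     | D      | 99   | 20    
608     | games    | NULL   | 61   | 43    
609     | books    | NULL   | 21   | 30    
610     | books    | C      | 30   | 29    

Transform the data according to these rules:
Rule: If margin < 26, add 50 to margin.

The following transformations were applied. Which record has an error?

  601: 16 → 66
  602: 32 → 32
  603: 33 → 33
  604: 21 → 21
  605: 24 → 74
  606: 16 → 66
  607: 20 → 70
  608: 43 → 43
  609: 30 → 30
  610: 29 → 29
Record 604 has an error. The correct transformed value should be 71, not 21.

Step 1: Check each record against the rule
Step 2: Record 604 has margin = 21
Step 3: Since 21 < 26, the bonus should have been applied
Step 4: Correct value = 71, but claimed value = 21
Conclusion: Record 604 has the error.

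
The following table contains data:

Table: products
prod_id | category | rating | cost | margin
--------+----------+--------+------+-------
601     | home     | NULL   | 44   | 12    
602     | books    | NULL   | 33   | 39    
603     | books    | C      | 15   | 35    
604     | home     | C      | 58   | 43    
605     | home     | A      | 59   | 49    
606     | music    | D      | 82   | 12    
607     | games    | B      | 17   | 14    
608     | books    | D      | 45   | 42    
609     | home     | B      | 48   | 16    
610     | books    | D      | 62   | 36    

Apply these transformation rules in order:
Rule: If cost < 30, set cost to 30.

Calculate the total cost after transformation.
491

Step 1: 2 records have cost < 30
Step 2: These records originally summed to 32
Step 3: After setting to minimum: 2 × 30 = 60
Step 4: Unaffected records sum: 431
Step 5: Final sum = 60 + 431 = 491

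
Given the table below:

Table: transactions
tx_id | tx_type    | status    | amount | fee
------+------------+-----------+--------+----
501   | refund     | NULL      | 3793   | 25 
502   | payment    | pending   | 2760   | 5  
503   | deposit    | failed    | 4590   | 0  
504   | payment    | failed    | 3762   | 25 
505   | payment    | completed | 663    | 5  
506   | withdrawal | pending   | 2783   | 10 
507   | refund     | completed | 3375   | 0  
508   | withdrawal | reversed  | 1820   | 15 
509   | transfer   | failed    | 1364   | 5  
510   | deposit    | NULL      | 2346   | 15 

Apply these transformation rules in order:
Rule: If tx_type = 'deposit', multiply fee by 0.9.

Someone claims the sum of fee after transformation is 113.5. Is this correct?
No, the correct result is 103.5.

Step 1: Calculate the correct sum after transformation
Step 2: Apply multiplier 0.9 to records where tx_type = 'deposit'
Step 3: Correct result = 103.5
Step 4: Claimed result = 113.5
Step 5: 103.5 ≠ 113.5
Conclusion: The claimed result is incorrect. The correct answer is 103.5.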